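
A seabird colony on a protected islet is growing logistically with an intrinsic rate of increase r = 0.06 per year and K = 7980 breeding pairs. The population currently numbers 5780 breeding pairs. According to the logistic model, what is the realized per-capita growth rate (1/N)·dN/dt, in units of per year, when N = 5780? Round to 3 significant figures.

(1/N)·dN/dt = r(1 − N/K) = 0.06 × (1 − 5780/7980).
= 0.06 × 0.27569 = 0.016541.

0.0165 per year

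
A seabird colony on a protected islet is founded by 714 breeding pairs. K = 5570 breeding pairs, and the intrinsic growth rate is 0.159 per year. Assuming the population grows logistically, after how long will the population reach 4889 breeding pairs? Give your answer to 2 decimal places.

24.45 years

A = (K − N₀)/N₀ = (5570 − 714)/714 = 6.8011.
Solve 5570/(1 + 6.8011·e^(−0.159t)) = 4889: 1 + 6.8011·e^(−0.159t) = 1.1393, so e^(−0.159t) = 0.0204808.
−0.159·t = ln(0.0204808) = -3.8883, so t = 3.8883/0.159 = 24.455.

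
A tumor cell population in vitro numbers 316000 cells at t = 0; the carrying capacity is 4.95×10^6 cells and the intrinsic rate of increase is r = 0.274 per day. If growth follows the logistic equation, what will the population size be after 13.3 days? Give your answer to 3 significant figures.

A = (K − N₀)/N₀ = (4.95×10^6 − 316000)/316000 = 14.665.
N(t) = K/(1 + A·e^(−rt)) = 4.95×10^6/(1 + 14.665×e^(−0.274×13.3)).
e^(−3.644) = 0.026142; denominator = 1 + 14.665×0.026142 = 1.3834.
N = 4.95×10^6/1.3834 = 3.57823×10^6.

3580000 cells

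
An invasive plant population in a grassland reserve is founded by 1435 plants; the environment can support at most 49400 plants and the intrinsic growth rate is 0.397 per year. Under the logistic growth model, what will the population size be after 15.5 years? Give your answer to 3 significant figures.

A = (K − N₀)/N₀ = (49400 − 1435)/1435 = 33.425.
N(t) = K/(1 + A·e^(−rt)) = 49400/(1 + 33.425×e^(−0.397×15.5)).
e^(−6.154) = 0.002126; denominator = 1 + 33.425×0.002126 = 1.0711.
N = 49400/1.0711 = 46122.4.

46100 plants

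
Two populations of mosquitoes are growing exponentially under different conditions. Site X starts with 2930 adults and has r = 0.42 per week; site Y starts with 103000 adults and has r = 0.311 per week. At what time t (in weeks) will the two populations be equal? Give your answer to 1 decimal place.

Set 2930·e^(0.42t) = 103000·e^(0.311t).
e^((0.42 − 0.311)t) = 103000/2930 → e^(0.109·t) = 35.154.
0.109·t = ln(35.154) = 3.5597, so t = 3.5597/0.109 = 32.658.

32.7 weeks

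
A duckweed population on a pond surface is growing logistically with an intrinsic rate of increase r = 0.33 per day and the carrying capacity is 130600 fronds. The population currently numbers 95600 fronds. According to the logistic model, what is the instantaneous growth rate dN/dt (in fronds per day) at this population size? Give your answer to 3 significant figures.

dN/dt = rN(1 − N/K) = 0.33 × 95600 × (1 − 95600/130600).
1 − 95600/130600 = 0.26799; dN/dt = 0.33 × 95600 × 0.26799 = 8454.7.

8450 fronds per day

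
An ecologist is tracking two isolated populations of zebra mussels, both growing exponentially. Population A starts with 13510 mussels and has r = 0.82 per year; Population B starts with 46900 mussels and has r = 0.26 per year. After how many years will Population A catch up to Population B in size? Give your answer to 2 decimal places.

2.22 years

Set 13510·e^(0.82t) = 46900·e^(0.26t).
e^((0.82 − 0.26)t) = 46900/13510 → e^(0.56·t) = 3.4715.
0.56·t = ln(3.4715) = 1.2446, so t = 1.2446/0.56 = 2.2225.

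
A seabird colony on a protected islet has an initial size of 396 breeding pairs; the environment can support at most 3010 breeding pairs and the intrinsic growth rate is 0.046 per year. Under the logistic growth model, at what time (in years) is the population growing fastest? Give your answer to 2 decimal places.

41.03 years

Logistic growth is fastest at N = K/2 = 1505.
A = (K − N₀)/N₀ = 6.601. Set K/(1 + A·e^(−rt)) = K/2 → A·e^(−rt) = 1.
e^(−0.046t) = 1/6.601 = 0.151492, so t = ln(6.601)/0.046 = 1.8872/0.046 = 41.027.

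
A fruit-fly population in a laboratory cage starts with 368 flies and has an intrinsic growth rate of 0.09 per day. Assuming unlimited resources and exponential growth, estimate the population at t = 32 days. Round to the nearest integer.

6556 flies

N(t) = N₀·e^(rt) = 368 × e^(0.09×32) = 368 × e^2.88.
e^2.88 ≈ 17.814, so N ≈ 368 × 17.814 = 6555.65.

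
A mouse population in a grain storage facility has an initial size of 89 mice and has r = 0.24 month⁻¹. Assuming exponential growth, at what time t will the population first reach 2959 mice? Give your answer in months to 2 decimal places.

Set N₀·e^(rt) = 2959: e^(0.24·t) = 2959/89 = 33.247.
0.24·t = ln(33.247) = 3.504, so t = 3.504/0.24 = 14.6.

14.60 months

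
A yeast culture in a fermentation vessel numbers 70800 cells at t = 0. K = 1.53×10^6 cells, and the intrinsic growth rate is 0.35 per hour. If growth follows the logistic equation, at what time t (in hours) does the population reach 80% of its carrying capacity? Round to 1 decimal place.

A = (K − N₀)/N₀ = (1.53×10^6 − 70800)/70800 = 20.61.
Solve 1.53×10^6/(1 + 20.61·e^(−0.35t)) = 1.224×10^6: 1 + 20.61·e^(−0.35t) = 1.25, so e^(−0.35t) = 0.0121299.
−0.35·t = ln(0.0121299) = -4.4121, so t = 4.4121/0.35 = 12.606.

12.6 hours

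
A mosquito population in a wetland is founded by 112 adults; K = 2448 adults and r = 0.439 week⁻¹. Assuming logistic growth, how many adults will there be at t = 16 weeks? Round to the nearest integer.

A = (K − N₀)/N₀ = (2448 − 112)/112 = 20.857.
N(t) = K/(1 + A·e^(−rt)) = 2448/(1 + 20.857×e^(−0.439×16)).
e^(−7.024) = 0.00089026; denominator = 1 + 20.857×0.00089026 = 1.0186.
N = 2448/1.0186 = 2403.37.

2403 adults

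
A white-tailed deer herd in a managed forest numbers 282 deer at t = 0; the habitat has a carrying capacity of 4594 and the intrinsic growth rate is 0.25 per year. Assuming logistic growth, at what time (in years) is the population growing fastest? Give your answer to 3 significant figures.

Logistic growth is fastest at N = K/2 = 2297.
A = (K − N₀)/N₀ = 15.291. Set K/(1 + A·e^(−rt)) = K/2 → A·e^(−rt) = 1.
e^(−0.25t) = 1/15.291 = 0.0653989, so t = ln(15.291)/0.25 = 2.7273/0.25 = 10.909.

10.9 years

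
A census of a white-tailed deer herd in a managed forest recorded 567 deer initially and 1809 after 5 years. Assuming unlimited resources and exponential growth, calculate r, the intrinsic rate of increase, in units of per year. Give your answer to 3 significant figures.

From N(t) = N₀·e^(rt): e^(r·5) = 1809/567 = 3.1905.
r·5 = ln(3.1905) = 1.1602, so r = 1.1602/5 = 0.23203.

0.232 per year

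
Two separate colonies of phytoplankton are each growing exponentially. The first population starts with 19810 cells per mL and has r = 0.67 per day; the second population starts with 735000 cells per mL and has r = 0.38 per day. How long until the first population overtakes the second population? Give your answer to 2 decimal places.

12.46 days

Set 19810·e^(0.67t) = 735000·e^(0.38t).
e^((0.67 − 0.38)t) = 735000/19810 → e^(0.29·t) = 37.102.
0.29·t = ln(37.102) = 3.6137, so t = 3.6137/0.29 = 12.461.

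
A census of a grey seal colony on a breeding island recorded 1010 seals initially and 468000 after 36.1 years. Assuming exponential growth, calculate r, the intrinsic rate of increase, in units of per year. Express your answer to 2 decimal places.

From N(t) = N₀·e^(rt): e^(r·36.1) = 468000/1010 = 463.37.
r·36.1 = ln(463.37) = 6.1385, so r = 6.1385/36.1 = 0.17004.

0.17 per year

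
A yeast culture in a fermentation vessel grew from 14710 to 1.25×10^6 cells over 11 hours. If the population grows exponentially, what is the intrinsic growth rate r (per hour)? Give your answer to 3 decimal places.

0.404 per hour

From N(t) = N₀·e^(rt): e^(r·11) = 1.25×10^6/14710 = 84.976.
r·11 = ln(84.976) = 4.4424, so r = 4.4424/11 = 0.40385.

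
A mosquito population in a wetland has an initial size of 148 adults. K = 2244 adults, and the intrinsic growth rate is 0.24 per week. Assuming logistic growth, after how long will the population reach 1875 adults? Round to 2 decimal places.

A = (K − N₀)/N₀ = (2244 − 148)/148 = 14.162.
Solve 2244/(1 + 14.162·e^(−0.24t)) = 1875: 1 + 14.162·e^(−0.24t) = 1.1968, so e^(−0.24t) = 0.0138962.
−0.24·t = ln(0.0138962) = -4.2761, so t = 4.2761/0.24 = 17.817.

17.82 weeks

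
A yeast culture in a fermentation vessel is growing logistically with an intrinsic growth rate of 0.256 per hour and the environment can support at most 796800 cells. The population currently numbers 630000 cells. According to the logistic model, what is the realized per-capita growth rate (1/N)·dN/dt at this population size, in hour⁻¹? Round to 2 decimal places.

(1/N)·dN/dt = r(1 − N/K) = 0.256 × (1 − 630000/796800).
= 0.256 × 0.20934 = 0.05359.

0.05 per hour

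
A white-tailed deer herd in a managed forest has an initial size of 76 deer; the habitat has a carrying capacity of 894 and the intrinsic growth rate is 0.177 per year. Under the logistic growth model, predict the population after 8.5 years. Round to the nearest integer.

A = (K − N₀)/N₀ = (894 − 76)/76 = 10.763.
N(t) = K/(1 + A·e^(−rt)) = 894/(1 + 10.763×e^(−0.177×8.5)).
e^(−1.504) = 0.22213; denominator = 1 + 10.763×0.22213 = 3.3908.
N = 894/3.3908 = 263.654.

264 deer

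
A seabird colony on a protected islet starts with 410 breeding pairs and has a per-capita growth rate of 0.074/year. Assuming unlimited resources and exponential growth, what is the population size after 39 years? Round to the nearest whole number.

7348 breeding pairs

N(t) = N₀·e^(rt) = 410 × e^(0.074×39) = 410 × e^2.886.
e^2.886 ≈ 17.921, so N ≈ 410 × 17.921 = 7347.81.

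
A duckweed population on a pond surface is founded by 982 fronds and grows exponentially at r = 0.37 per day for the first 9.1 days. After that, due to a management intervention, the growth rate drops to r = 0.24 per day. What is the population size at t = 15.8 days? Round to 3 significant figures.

142000 fronds

Phase 1: N(9.1) = 982·e^(0.37×9.1) = 982·e^3.367 = 28469.6.
Phase 2 runs for 15.8 − 9.1 = 6.7 days at r = 0.24.
N(15.8) = 28469.6·e^(0.24×6.7) = 28469.6·e^1.608 = 142143.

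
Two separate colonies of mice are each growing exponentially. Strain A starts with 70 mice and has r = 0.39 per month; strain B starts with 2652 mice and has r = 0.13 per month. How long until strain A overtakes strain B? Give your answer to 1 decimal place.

14.0 months

Set 70·e^(0.39t) = 2652·e^(0.13t).
e^((0.39 − 0.13)t) = 2652/70 → e^(0.26·t) = 37.886.
0.26·t = ln(37.886) = 3.6346, so t = 3.6346/0.26 = 13.979.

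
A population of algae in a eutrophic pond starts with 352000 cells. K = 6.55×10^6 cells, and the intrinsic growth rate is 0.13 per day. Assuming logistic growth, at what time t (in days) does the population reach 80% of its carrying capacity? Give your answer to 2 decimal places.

32.73 days

A = (K − N₀)/N₀ = (6.55×10^6 − 352000)/352000 = 17.608.
Solve 6.55×10^6/(1 + 17.608·e^(−0.13t)) = 5.24×10^6: 1 + 17.608·e^(−0.13t) = 1.25, so e^(−0.13t) = 0.0141981.
−0.13·t = ln(0.0141981) = -4.2546, so t = 4.2546/0.13 = 32.728.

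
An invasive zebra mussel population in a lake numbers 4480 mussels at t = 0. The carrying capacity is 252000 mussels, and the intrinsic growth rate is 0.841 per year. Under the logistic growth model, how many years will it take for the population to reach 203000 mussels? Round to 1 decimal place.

A = (K − N₀)/N₀ = (252000 − 4480)/4480 = 55.25.
Solve 252000/(1 + 55.25·e^(−0.841t)) = 203000: 1 + 55.25·e^(−0.841t) = 1.2414, so e^(−0.841t) = 0.00436886.
−0.841·t = ln(0.00436886) = -5.4333, so t = 5.4333/0.841 = 6.4605.

6.5 years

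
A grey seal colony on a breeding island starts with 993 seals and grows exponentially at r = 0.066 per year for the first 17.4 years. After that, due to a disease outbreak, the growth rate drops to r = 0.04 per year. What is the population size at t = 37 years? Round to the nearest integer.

6858 seals

Phase 1: N(17.4) = 993·e^(0.066×17.4) = 993·e^1.148 = 3131.07.
Phase 2 runs for 37 − 17.4 = 19.6 years at r = 0.04.
N(37) = 3131.07·e^(0.04×19.6) = 3131.07·e^0.784 = 6857.72.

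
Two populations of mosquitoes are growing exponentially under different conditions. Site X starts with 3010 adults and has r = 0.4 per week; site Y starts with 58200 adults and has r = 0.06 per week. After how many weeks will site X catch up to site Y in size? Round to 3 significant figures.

Set 3010·e^(0.4t) = 58200·e^(0.06t).
e^((0.4 − 0.06)t) = 58200/3010 → e^(0.34·t) = 19.336.
0.34·t = ln(19.336) = 2.9619, so t = 2.9619/0.34 = 8.7116.

8.71 weeks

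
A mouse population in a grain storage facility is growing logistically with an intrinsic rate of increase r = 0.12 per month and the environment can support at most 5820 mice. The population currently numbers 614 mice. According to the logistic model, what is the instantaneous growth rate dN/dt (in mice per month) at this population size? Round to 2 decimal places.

65.91 mice per month

dN/dt = rN(1 − N/K) = 0.12 × 614 × (1 − 614/5820).
1 − 614/5820 = 0.8945; dN/dt = 0.12 × 614 × 0.8945 = 65.907.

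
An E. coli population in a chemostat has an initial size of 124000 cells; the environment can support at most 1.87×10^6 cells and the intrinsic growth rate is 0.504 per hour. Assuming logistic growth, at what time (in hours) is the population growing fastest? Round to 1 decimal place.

Logistic growth is fastest at N = K/2 = 935000.
A = (K − N₀)/N₀ = 14.081. Set K/(1 + A·e^(−rt)) = K/2 → A·e^(−rt) = 1.
e^(−0.504t) = 1/14.081 = 0.0710195, so t = ln(14.081)/0.504 = 2.6448/0.504 = 5.2476.

5.2 hours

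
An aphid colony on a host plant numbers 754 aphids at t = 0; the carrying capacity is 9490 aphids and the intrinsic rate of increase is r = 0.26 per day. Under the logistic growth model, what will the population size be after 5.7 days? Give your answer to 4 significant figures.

A = (K − N₀)/N₀ = (9490 − 754)/754 = 11.586.
N(t) = K/(1 + A·e^(−rt)) = 9490/(1 + 11.586×e^(−0.26×5.7)).
e^(−1.482) = 0.22718; denominator = 1 + 11.586×0.22718 = 3.6322.
N = 9490/3.6322 = 2612.75.

2613 aphids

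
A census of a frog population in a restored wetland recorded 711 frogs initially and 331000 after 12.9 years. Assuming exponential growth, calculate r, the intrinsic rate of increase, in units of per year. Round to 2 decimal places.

0.48 per year

From N(t) = N₀·e^(rt): e^(r·12.9) = 331000/711 = 465.54.
r·12.9 = ln(465.54) = 6.1432, so r = 6.1432/12.9 = 0.47622.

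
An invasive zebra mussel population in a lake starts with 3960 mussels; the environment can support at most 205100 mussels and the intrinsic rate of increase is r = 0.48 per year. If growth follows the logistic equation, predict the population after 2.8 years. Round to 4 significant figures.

14400 mussels

A = (K − N₀)/N₀ = (205100 − 3960)/3960 = 50.793.
N(t) = K/(1 + A·e^(−rt)) = 205100/(1 + 50.793×e^(−0.48×2.8)).
e^(−1.344) = 0.2608; denominator = 1 + 50.793×0.2608 = 14.247.
N = 205100/14.247 = 14396.2.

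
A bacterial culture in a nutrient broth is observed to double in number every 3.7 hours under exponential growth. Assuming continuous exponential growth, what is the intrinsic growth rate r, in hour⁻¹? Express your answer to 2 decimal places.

0.19 per hour

r = ln(2)/t_d = 0.6931/3.7 = 0.18734.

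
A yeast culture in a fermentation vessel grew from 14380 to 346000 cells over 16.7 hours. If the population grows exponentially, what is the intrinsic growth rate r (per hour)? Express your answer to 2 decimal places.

0.19 per hour

From N(t) = N₀·e^(rt): e^(r·16.7) = 346000/14380 = 24.061.
r·16.7 = ln(24.061) = 3.1806, so r = 3.1806/16.7 = 0.19046.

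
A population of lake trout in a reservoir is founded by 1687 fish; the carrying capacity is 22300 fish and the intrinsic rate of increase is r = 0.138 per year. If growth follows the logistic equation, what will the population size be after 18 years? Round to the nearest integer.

11044 fish

A = (K − N₀)/N₀ = (22300 − 1687)/1687 = 12.219.
N(t) = K/(1 + A·e^(−rt)) = 22300/(1 + 12.219×e^(−0.138×18)).
e^(−2.484) = 0.083409; denominator = 1 + 12.219×0.083409 = 2.0192.
N = 22300/2.0192 = 11044.2.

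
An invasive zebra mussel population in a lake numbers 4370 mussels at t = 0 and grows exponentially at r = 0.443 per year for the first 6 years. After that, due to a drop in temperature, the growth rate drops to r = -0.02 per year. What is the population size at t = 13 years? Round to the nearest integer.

Phase 1: N(6) = 4370·e^(0.443×6) = 4370·e^2.658 = 62350.
Phase 2 runs for 13 − 6 = 7 years at r = -0.02.
N(13) = 62350·e^(-0.02×7) = 62350·e^-0.14 = 54204.5.

54204 mussels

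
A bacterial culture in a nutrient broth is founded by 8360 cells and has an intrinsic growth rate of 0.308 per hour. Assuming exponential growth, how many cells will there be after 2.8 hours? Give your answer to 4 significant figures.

N(t) = N₀·e^(rt) = 8360 × e^(0.308×2.8) = 8360 × e^0.8624.
e^0.8624 ≈ 2.3688, so N ≈ 8360 × 2.3688 = 19803.5.

19800 cells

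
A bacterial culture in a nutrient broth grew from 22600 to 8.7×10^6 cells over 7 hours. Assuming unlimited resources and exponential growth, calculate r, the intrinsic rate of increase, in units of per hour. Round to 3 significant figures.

0.850 per hour

From N(t) = N₀·e^(rt): e^(r·7) = 8.7×10^6/22600 = 384.96.
r·7 = ln(384.96) = 5.9531, so r = 5.9531/7 = 0.85045.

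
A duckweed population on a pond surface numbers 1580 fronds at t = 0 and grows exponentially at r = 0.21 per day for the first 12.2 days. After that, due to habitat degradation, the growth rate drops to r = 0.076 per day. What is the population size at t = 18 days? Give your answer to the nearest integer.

Phase 1: N(12.2) = 1580·e^(0.21×12.2) = 1580·e^2.562 = 20479.5.
Phase 2 runs for 18 − 12.2 = 5.8 days at r = 0.076.
N(18) = 20479.5·e^(0.076×5.8) = 20479.5·e^0.4408 = 31824.1.

31824 fronds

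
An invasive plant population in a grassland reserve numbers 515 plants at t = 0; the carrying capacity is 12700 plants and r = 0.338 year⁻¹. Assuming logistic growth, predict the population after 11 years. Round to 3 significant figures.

A = (K − N₀)/N₀ = (12700 − 515)/515 = 23.66.
N(t) = K/(1 + A·e^(−rt)) = 12700/(1 + 23.66×e^(−0.338×11)).
e^(−3.718) = 0.024282; denominator = 1 + 23.66×0.024282 = 1.5745.
N = 12700/1.5745 = 8065.91.

8070 plants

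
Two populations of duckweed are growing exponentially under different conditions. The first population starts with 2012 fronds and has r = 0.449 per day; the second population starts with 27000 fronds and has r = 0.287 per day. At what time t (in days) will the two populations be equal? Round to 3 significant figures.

Set 2012·e^(0.449t) = 27000·e^(0.287t).
e^((0.449 − 0.287)t) = 27000/2012 → e^(0.162·t) = 13.419.
0.162·t = ln(13.419) = 2.5967, so t = 2.5967/0.162 = 16.029.

16.0 days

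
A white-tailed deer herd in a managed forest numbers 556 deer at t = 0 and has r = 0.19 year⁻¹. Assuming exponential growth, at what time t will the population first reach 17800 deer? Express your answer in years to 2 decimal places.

18.24 years

Set N₀·e^(rt) = 17800: e^(0.19·t) = 17800/556 = 32.014.
0.19·t = ln(32.014) = 3.4662, so t = 3.4662/0.19 = 18.243.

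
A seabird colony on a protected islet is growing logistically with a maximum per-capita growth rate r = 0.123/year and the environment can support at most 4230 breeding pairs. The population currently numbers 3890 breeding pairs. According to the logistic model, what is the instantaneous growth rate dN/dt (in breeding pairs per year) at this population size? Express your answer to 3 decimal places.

dN/dt = rN(1 − N/K) = 0.123 × 3890 × (1 − 3890/4230).
1 − 3890/4230 = 0.080378; dN/dt = 0.123 × 3890 × 0.080378 = 38.459.

38.459 breeding pairs per year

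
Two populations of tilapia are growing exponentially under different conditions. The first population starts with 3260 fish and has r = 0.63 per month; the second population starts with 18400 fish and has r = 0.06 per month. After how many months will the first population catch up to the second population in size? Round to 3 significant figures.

3.04 months

Set 3260·e^(0.63t) = 18400·e^(0.06t).
e^((0.63 − 0.06)t) = 18400/3260 → e^(0.57·t) = 5.6442.
0.57·t = ln(5.6442) = 1.7306, so t = 1.7306/0.57 = 3.0362.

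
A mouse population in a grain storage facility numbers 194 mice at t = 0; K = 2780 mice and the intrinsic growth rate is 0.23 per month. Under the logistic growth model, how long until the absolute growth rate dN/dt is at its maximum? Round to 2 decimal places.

Logistic growth is fastest at N = K/2 = 1390.
A = (K − N₀)/N₀ = 13.33. Set K/(1 + A·e^(−rt)) = K/2 → A·e^(−rt) = 1.
e^(−0.23t) = 1/13.33 = 0.0750193, so t = ln(13.33)/0.23 = 2.59/0.23 = 11.261.

11.26 months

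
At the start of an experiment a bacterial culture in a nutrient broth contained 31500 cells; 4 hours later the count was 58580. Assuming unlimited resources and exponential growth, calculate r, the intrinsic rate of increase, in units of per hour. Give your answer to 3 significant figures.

0.155 per hour

From N(t) = N₀·e^(rt): e^(r·4) = 58580/31500 = 1.8597.
r·4 = ln(1.8597) = 0.62041, so r = 0.62041/4 = 0.1551.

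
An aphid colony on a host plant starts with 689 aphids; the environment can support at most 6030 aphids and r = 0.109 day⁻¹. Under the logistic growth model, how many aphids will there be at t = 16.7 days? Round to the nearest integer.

A = (K − N₀)/N₀ = (6030 − 689)/689 = 7.7518.
N(t) = K/(1 + A·e^(−rt)) = 6030/(1 + 7.7518×e^(−0.109×16.7)).
e^(−1.82) = 0.16198; denominator = 1 + 7.7518×0.16198 = 2.2556.
N = 6030/2.2556 = 2673.33.

2673 aphids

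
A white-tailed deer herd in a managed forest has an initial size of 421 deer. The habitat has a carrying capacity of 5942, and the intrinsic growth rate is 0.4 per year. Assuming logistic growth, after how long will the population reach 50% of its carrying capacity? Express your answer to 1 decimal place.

A = (K − N₀)/N₀ = (5942 − 421)/421 = 13.114.
Solve 5942/(1 + 13.114·e^(−0.4t)) = 2971: 1 + 13.114·e^(−0.4t) = 2, so e^(−0.4t) = 0.0762543.
−0.4·t = ln(0.0762543) = -2.5737, so t = 2.5737/0.4 = 6.4342.

6.4 years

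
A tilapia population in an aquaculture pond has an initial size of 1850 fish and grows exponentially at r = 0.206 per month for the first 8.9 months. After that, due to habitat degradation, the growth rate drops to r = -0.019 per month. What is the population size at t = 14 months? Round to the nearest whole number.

10503 fish

Phase 1: N(8.9) = 1850·e^(0.206×8.9) = 1850·e^1.833 = 11572.
Phase 2 runs for 14 − 8.9 = 5.1 months at r = -0.019.
N(14) = 11572·e^(-0.019×5.1) = 11572·e^-0.0969 = 10503.3.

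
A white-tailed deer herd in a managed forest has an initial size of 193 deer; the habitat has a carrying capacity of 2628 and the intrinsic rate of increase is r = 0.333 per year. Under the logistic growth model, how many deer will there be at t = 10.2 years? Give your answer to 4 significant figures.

A = (K − N₀)/N₀ = (2628 − 193)/193 = 12.617.
N(t) = K/(1 + A·e^(−rt)) = 2628/(1 + 12.617×e^(−0.333×10.2)).
e^(−3.397) = 0.033487; denominator = 1 + 12.617×0.033487 = 1.4225.
N = 2628/1.4225 = 1847.46.

1847 deer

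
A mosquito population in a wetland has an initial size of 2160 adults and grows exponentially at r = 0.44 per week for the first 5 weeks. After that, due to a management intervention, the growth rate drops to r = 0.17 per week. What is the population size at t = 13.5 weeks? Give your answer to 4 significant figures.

82690 adults

Phase 1: N(5) = 2160·e^(0.44×5) = 2160·e^2.2 = 19494.
Phase 2 runs for 13.5 − 5 = 8.5 weeks at r = 0.17.
N(13.5) = 19494·e^(0.17×8.5) = 19494·e^1.445 = 82690.8.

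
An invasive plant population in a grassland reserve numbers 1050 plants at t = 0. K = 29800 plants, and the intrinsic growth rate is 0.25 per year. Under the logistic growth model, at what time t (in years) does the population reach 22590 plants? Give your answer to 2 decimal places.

17.81 years

A = (K − N₀)/N₀ = (29800 − 1050)/1050 = 27.381.
Solve 29800/(1 + 27.381·e^(−0.25t)) = 22590: 1 + 27.381·e^(−0.25t) = 1.3192, so e^(−0.25t) = 0.0116566.
−0.25·t = ln(0.0116566) = -4.4519, so t = 4.4519/0.25 = 17.808.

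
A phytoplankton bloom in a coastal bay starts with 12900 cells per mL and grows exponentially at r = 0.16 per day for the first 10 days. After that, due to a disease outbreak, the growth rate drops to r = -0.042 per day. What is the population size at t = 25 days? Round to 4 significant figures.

34030 cells per mL

Phase 1: N(10) = 12900·e^(0.16×10) = 12900·e^1.6 = 63894.1.
Phase 2 runs for 25 − 10 = 15 days at r = -0.042.
N(25) = 63894.1·e^(-0.042×15) = 63894.1·e^-0.63 = 34029.5.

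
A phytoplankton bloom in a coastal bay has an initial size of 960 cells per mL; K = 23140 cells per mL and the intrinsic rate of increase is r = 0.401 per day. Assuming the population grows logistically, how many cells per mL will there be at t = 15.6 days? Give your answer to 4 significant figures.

A = (K − N₀)/N₀ = (23140 − 960)/960 = 23.104.
N(t) = K/(1 + A·e^(−rt)) = 23140/(1 + 23.104×e^(−0.401×15.6)).
e^(−6.256) = 0.0019197; denominator = 1 + 23.104×0.0019197 = 1.0444.
N = 23140/1.0444 = 22157.3.

22160 cells per mL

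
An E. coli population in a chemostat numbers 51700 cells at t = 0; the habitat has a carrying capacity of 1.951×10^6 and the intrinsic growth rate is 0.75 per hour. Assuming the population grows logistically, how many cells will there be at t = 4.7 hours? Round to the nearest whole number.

937094 cells

A = (K − N₀)/N₀ = (1.951×10^6 − 51700)/51700 = 36.737.
N(t) = K/(1 + A·e^(−rt)) = 1.951×10^6/(1 + 36.737×e^(−0.75×4.7)).
e^(−3.525) = 0.029452; denominator = 1 + 36.737×0.029452 = 2.082.
N = 1.951×10^6/2.082 = 937094.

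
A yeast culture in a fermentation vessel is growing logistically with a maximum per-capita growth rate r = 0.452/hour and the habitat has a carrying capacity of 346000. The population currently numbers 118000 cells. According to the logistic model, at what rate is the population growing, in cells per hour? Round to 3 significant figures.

dN/dt = rN(1 − N/K) = 0.452 × 118000 × (1 − 118000/346000).
1 − 118000/346000 = 0.65896; dN/dt = 0.452 × 118000 × 0.65896 = 35146.

35100 cells per hour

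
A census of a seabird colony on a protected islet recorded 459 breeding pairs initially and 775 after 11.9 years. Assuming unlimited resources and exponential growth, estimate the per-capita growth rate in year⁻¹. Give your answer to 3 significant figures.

0.0440 per year

From N(t) = N₀·e^(rt): e^(r·11.9) = 775/459 = 1.6885.
r·11.9 = ln(1.6885) = 0.52381, so r = 0.52381/11.9 = 0.044018.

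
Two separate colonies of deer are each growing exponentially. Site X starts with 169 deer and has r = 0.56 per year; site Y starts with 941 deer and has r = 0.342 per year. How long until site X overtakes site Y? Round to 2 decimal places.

7.88 years

Set 169·e^(0.56t) = 941·e^(0.342t).
e^((0.56 − 0.342)t) = 941/169 → e^(0.218·t) = 5.568.
0.218·t = ln(5.568) = 1.717, so t = 1.717/0.218 = 7.8764.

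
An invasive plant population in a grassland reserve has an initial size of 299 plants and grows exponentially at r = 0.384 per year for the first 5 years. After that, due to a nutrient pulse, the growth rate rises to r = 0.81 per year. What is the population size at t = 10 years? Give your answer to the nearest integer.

117060 plants

Phase 1: N(5) = 299·e^(0.384×5) = 299·e^1.92 = 2039.47.
Phase 2 runs for 10 − 5 = 5 years at r = 0.81.
N(10) = 2039.47·e^(0.81×5) = 2039.47·e^4.05 = 117060.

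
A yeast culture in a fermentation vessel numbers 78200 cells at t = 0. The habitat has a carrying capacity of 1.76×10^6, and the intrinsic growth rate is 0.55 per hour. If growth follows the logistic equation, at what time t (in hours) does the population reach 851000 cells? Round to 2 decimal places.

A = (K − N₀)/N₀ = (1.76×10^6 − 78200)/78200 = 21.506.
Solve 1.76×10^6/(1 + 21.506·e^(−0.55t)) = 851000: 1 + 21.506·e^(−0.55t) = 2.0682, so e^(−0.55t) = 0.0496669.
−0.55·t = ln(0.0496669) = -3.0024, so t = 3.0024/0.55 = 5.4589.

5.46 hours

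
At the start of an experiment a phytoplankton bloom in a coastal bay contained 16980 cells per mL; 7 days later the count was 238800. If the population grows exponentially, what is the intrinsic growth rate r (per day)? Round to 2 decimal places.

0.38 per day

From N(t) = N₀·e^(rt): e^(r·7) = 238800/16980 = 14.064.
r·7 = ln(14.064) = 2.6436, so r = 2.6436/7 = 0.37766.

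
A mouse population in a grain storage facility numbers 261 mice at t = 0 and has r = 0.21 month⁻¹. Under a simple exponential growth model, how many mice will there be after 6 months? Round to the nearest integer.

N(t) = N₀·e^(rt) = 261 × e^(0.21×6) = 261 × e^1.26.
e^1.26 ≈ 3.5254, so N ≈ 261 × 3.5254 = 920.135.

920 mice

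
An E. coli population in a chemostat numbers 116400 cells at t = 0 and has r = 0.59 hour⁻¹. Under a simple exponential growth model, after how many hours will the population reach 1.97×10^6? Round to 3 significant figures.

4.79 hours

Set N₀·e^(rt) = 1.97×10^6: e^(0.59·t) = 1.97×10^6/116400 = 16.924.
0.59·t = ln(16.924) = 2.8288, so t = 2.8288/0.59 = 4.7945.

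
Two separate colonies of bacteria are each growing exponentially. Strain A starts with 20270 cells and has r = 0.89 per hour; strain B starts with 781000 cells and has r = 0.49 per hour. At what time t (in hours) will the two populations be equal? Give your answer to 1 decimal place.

9.1 hours

Set 20270·e^(0.89t) = 781000·e^(0.49t).
e^((0.89 − 0.49)t) = 781000/20270 → e^(0.4·t) = 38.53.
0.4·t = ln(38.53) = 3.6514, so t = 3.6514/0.4 = 9.1286.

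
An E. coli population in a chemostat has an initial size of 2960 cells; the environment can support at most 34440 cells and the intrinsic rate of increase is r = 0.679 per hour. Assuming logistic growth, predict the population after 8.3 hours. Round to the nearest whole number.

A = (K − N₀)/N₀ = (34440 − 2960)/2960 = 10.635.
N(t) = K/(1 + A·e^(−rt)) = 34440/(1 + 10.635×e^(−0.679×8.3)).
e^(−5.636) = 0.0035682; denominator = 1 + 10.635×0.0035682 = 1.0379.
N = 34440/1.0379 = 33180.9.

33181 cells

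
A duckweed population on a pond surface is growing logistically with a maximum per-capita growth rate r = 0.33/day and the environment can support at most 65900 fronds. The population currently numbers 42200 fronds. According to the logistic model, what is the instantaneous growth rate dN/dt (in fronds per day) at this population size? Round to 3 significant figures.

dN/dt = rN(1 − N/K) = 0.33 × 42200 × (1 − 42200/65900).
1 − 42200/65900 = 0.35964; dN/dt = 0.33 × 42200 × 0.35964 = 5008.3.

5010 fronds per day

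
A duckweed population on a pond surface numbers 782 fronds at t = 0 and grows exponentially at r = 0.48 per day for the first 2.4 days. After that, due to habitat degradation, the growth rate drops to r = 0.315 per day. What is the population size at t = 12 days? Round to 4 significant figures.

50910 fronds

Phase 1: N(2.4) = 782·e^(0.48×2.4) = 782·e^1.152 = 2474.65.
Phase 2 runs for 12 − 2.4 = 9.6 days at r = 0.315.
N(12) = 2474.65·e^(0.315×9.6) = 2474.65·e^3.024 = 50912.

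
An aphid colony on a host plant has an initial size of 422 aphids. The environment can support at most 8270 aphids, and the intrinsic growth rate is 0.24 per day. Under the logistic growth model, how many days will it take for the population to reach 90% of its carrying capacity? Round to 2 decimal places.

A = (K − N₀)/N₀ = (8270 − 422)/422 = 18.597.
Solve 8270/(1 + 18.597·e^(−0.24t)) = 7443: 1 + 18.597·e^(−0.24t) = 1.1111, so e^(−0.24t) = 0.00597463.
−0.24·t = ln(0.00597463) = -5.1202, so t = 5.1202/0.24 = 21.334.

21.33 days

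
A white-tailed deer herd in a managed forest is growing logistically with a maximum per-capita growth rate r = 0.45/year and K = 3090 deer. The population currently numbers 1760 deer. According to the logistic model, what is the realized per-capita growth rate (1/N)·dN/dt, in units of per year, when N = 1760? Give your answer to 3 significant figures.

(1/N)·dN/dt = r(1 − N/K) = 0.45 × (1 − 1760/3090).
= 0.45 × 0.43042 = 0.19369.

0.194 per year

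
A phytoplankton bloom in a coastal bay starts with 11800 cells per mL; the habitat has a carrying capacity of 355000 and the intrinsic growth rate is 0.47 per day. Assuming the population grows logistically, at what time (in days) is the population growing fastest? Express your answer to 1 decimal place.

7.2 days

Logistic growth is fastest at N = K/2 = 177500.
A = (K − N₀)/N₀ = 29.085. Set K/(1 + A·e^(−rt)) = K/2 → A·e^(−rt) = 1.
e^(−0.47t) = 1/29.085 = 0.0343823, so t = ln(29.085)/0.47 = 3.3702/0.47 = 7.1707.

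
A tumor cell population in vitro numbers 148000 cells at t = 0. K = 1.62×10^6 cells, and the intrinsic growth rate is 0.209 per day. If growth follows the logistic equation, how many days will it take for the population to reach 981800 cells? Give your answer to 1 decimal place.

13.1 days

A = (K − N₀)/N₀ = (1.62×10^6 − 148000)/148000 = 9.9459.
Solve 1.62×10^6/(1 + 9.9459·e^(−0.209t)) = 981800: 1 + 9.9459·e^(−0.209t) = 1.65, so e^(−0.209t) = 0.0653563.
−0.209·t = ln(0.0653563) = -2.7279, so t = 2.7279/0.209 = 13.052.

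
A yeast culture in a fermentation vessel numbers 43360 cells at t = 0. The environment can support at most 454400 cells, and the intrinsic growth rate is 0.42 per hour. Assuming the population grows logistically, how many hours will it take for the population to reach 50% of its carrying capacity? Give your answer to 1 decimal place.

A = (K − N₀)/N₀ = (454400 − 43360)/43360 = 9.4797.
Solve 454400/(1 + 9.4797·e^(−0.42t)) = 227200: 1 + 9.4797·e^(−0.42t) = 2, so e^(−0.42t) = 0.105489.
−0.42·t = ln(0.105489) = -2.2492, so t = 2.2492/0.42 = 5.3551.

5.4 hours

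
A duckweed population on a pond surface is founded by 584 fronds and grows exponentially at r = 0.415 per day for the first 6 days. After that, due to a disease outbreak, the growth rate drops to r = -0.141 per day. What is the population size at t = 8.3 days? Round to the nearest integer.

Phase 1: N(6) = 584·e^(0.415×6) = 584·e^2.49 = 7043.79.
Phase 2 runs for 8.3 − 6 = 2.3 days at r = -0.141.
N(8.3) = 7043.79·e^(-0.141×2.3) = 7043.79·e^-0.3243 = 5092.89.

5093 fronds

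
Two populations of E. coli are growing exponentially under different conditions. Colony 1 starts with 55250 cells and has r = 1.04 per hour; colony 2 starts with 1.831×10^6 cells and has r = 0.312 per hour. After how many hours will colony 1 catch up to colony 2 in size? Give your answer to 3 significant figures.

Set 55250·e^(1.04t) = 1.831×10^6·e^(0.312t).
e^((1.04 − 0.312)t) = 1.831×10^6/55250 → e^(0.728·t) = 33.14.
0.728·t = ln(33.14) = 3.5007, so t = 3.5007/0.728 = 4.8087.

4.81 hours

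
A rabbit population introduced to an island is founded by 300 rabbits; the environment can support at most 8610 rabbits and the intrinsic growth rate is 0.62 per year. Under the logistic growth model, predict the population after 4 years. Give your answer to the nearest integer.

2594 rabbits

A = (K − N₀)/N₀ = (8610 − 300)/300 = 27.7.
N(t) = K/(1 + A·e^(−rt)) = 8610/(1 + 27.7×e^(−0.62×4)).
e^(−2.48) = 0.083743; denominator = 1 + 27.7×0.083743 = 3.3197.
N = 8610/3.3197 = 2593.62.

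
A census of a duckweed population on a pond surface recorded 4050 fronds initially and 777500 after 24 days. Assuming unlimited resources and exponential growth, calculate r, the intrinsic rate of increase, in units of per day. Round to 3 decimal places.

0.219 per day

From N(t) = N₀·e^(rt): e^(r·24) = 777500/4050 = 191.98.
r·24 = ln(191.98) = 5.2574, so r = 5.2574/24 = 0.21906.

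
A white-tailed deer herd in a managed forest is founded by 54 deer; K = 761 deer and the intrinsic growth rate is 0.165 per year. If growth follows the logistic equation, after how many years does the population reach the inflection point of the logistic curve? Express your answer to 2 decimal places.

Logistic growth is fastest at N = K/2 = 380.5.
A = (K − N₀)/N₀ = 13.093. Set K/(1 + A·e^(−rt)) = K/2 → A·e^(−rt) = 1.
e^(−0.165t) = 1/13.093 = 0.0763791, so t = ln(13.093)/0.165 = 2.572/0.165 = 15.588.

15.59 years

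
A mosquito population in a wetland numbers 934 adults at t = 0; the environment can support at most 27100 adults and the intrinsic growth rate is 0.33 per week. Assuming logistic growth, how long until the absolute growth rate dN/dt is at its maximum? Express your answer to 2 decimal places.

Logistic growth is fastest at N = K/2 = 13550.
A = (K − N₀)/N₀ = 28.015. Set K/(1 + A·e^(−rt)) = K/2 → A·e^(−rt) = 1.
e^(−0.33t) = 1/28.015 = 0.0356952, so t = ln(28.015)/0.33 = 3.3327/0.33 = 10.099.

10.10 weeks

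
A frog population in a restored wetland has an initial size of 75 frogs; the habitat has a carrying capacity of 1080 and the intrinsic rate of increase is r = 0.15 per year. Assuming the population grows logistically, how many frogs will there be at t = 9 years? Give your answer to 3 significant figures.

A = (K − N₀)/N₀ = (1080 − 75)/75 = 13.4.
N(t) = K/(1 + A·e^(−rt)) = 1080/(1 + 13.4×e^(−0.15×9)).
e^(−1.35) = 0.25924; denominator = 1 + 13.4×0.25924 = 4.4738.
N = 1080/4.4738 = 241.404.

241 frogs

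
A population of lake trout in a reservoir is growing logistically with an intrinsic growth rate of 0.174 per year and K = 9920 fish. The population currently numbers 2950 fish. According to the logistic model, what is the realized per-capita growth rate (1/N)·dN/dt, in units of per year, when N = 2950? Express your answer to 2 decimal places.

(1/N)·dN/dt = r(1 − N/K) = 0.174 × (1 − 2950/9920).
= 0.174 × 0.70262 = 0.12226.

0.12 per year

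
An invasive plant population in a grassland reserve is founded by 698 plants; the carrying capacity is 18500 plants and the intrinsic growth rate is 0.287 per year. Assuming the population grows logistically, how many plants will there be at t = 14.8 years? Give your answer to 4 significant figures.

13560 plants

A = (K − N₀)/N₀ = (18500 − 698)/698 = 25.504.
N(t) = K/(1 + A·e^(−rt)) = 18500/(1 + 25.504×e^(−0.287×14.8)).
e^(−4.248) = 0.014299; denominator = 1 + 25.504×0.014299 = 1.3647.
N = 18500/1.3647 = 13556.4.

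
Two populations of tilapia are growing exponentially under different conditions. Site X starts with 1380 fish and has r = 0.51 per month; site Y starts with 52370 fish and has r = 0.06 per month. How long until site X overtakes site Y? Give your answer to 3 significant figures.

8.08 months

Set 1380·e^(0.51t) = 52370·e^(0.06t).
e^((0.51 − 0.06)t) = 52370/1380 → e^(0.45·t) = 37.949.
0.45·t = ln(37.949) = 3.6363, so t = 3.6363/0.45 = 8.0806.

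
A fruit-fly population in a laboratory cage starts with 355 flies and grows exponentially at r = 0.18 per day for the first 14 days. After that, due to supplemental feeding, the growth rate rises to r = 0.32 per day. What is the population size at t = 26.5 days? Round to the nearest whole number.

240895 flies

Phase 1: N(14) = 355·e^(0.18×14) = 355·e^2.52 = 4412.15.
Phase 2 runs for 26.5 − 14 = 12.5 days at r = 0.32.
N(26.5) = 4412.15·e^(0.32×12.5) = 4412.15·e^4 = 240895.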